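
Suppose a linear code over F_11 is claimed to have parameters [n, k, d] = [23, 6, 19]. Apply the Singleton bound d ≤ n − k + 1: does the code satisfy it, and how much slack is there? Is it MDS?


Singleton RHS = n − k + 1 = 18, slack = -1, bound violated (no such code; not MDS).

Singleton bound: d ≤ n − k + 1.
Here n = 23, k = 6, so n − k + 1 = 18.
Given d = 19, check d ≤ 18: NO.
Slack = (n − k + 1) − d = -1.
The slack is negative: d = 19 exceeds n − k + 1 = 18 by 1, so the Singleton bound is violated and no linear [23, 6, 19]_11 code can exist. In particular it is not MDS (MDS requires d = n − k + 1 exactly).
Description: the claimed parameters are [23, 6, 19]_11; such a code would be impossible (violates the Singleton bound).


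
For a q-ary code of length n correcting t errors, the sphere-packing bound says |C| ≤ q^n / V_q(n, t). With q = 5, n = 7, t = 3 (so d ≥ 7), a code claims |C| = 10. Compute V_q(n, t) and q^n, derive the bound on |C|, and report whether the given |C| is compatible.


V_q(n, t) = 2605, q^n = 78125, Hamming bound = 29, |C| = 10 ≤ bound (satisfied).

Step 1: Compute V_q(n, t) = Σ_{j=0}^3 C(n, j) (q−1)^j.
  j = 0: C(7,0)·(4)^0 = 1·1 = 1.
  j = 1: C(7,1)·(4)^1 = 7·4 = 28.
  j = 2: C(7,2)·(4)^2 = 21·16 = 336.
  j = 3: C(7,3)·(4)^3 = 35·64 = 2240.
  V_q(n, t) = 1 + 28 + 336 + 2240 = 2605.
Step 2: q^n = 5^7 = 78125.
Step 3: Hamming bound ⌊q^n / V_q(n,t)⌋ = ⌊78125/2605⌋ = 29.
Step 4: Compare |C| = 10 to 29: satisfied.
The claimed |C| lies below the Hamming bound.


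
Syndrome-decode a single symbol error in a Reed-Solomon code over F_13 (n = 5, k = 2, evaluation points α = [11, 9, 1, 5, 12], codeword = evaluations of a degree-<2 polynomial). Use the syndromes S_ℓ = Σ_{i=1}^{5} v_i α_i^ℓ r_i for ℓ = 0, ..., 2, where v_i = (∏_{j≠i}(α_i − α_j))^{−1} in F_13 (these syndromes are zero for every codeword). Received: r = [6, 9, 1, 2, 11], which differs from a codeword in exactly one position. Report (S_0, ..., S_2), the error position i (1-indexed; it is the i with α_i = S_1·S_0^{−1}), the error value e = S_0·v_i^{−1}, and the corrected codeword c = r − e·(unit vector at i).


S = (11, 11, 11), error at position 3, error magnitude e = 6, c = [6, 9, 8, 2, 11].

Step 1: column multipliers v_i = (∏_{j≠i}(α_i − α_j))^{−1} mod 13.
  i = 1 (α = 11): (11−9)(11−1)(11−5)(11−12) = 2·10·6·(−1) = −120 ≡ 10, so v_1 = 10^{−1} = 4 (mod 13).
  i = 2 (α = 9): (9−11)(9−1)(9−5)(9−12) = (−2)·8·4·(−3) = 192 ≡ 10, so v_2 = 10^{−1} = 4 (mod 13).
  i = 3 (α = 1): (1−11)(1−9)(1−5)(1−12) = (−10)·(−8)·(−4)·(−11) = 3520 ≡ 10, so v_3 = 10^{−1} = 4 (mod 13).
  i = 4 (α = 5): (5−11)(5−9)(5−1)(5−12) = (−6)·(−4)·4·(−7) = −672 ≡ 4, so v_4 = 4^{−1} = 10 (mod 13).
  i = 5 (α = 12): (12−11)(12−9)(12−1)(12−5) = 1·3·11·7 = 231 ≡ 10, so v_5 = 10^{−1} = 4 (mod 13).
  v = [4, 4, 4, 10, 4].
Step 2: syndromes of r = [6, 9, 1, 2, 11] (all sums mod 13).
  S_0 = Σ v_i r_i = 4·6 + 4·9 + 4·1 + 10·2 + 4·11 = 128 ≡ 11.
  S_1 = Σ v_i α_i r_i = 4·11·6 + 4·9·9 + 4·1·1 + 10·5·2 + 4·12·11 = 1220 ≡ 11.
  α_i^2 mod 13 = [4, 3, 1, 12, 1].
  S_2 = Σ v_i α_i^2 r_i = 4·4·6 + 4·3·9 + 4·1·1 + 10·12·2 + 4·1·11 = 492 ≡ 11.
  S = (11, 11, 11) ≠ 0, so r is not a codeword (an error is present).
Step 3: locate the error. For a single error e at position i, S_ℓ = v_i·e·α_i^ℓ, so α_err = S_1/S_0.
  S_0^{−1} = 11^{−1} = 6 (mod 13), so α_err = 11·6 = 66 ≡ 1 = α_3. Error position i = 3.
  Consistency check: S_2/S_1 = 11·6 = 66 ≡ 1 = α_err ✓ (single-error assumption holds).
Step 4: error magnitude e = S_0/v_3 = S_0·∏_{j≠3}(α_3 − α_j) = 11·10 = 110 ≡ 6 (mod 13).
Step 5: correct position 3: c_3 = r_3 − e = 1 − 6 ≡ 8 (mod 13). Hence c = [6, 9, 8, 2, 11].
  Check: interpolating c through the α_i gives m(x) = 3 + 5·x (degree < 2) with m(α_i) = c_i for every i, so c is indeed a codeword.


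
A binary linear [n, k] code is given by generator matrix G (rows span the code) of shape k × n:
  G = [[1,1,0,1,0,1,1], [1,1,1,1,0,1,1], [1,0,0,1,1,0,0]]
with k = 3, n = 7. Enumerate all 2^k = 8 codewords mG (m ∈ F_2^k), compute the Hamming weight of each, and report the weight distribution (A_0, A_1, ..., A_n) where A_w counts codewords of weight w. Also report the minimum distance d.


Weight distribution: A_0 = 1, A_1 = 1, A_3 = 1, A_4 = 2, A_5 = 2, A_6 = 1. Minimum distance d = 1.

Enumerate all 2^3 = 8 messages m ∈ F_2^3.
For each, compute codeword c = mG in F_2^7, then tally its weight.
  m = 000 → c = 0000000, weight = 0.
  m = 100 → c = 1101011, weight = 5.
  m = 010 → c = 1111011, weight = 6.
  m = 110 → c = 0010000, weight = 1.
  m = 001 → c = 1001100, weight = 3.
  m = 101 → c = 0100111, weight = 4.
  m = 011 → c = 0110111, weight = 5.
  m = 111 → c = 1011100, weight = 4.
Tally weights:
  weight 0: 1 codewords.
  weight 1: 1 codewords.
  weight 3: 1 codewords.
  weight 4: 2 codewords.
  weight 5: 2 codewords.
  weight 6: 1 codewords.
Minimum distance d = smallest w > 0 with A_w > 0 = 1.
Sanity: Σ A_w = 8 = 2^3 = 8 ✓.


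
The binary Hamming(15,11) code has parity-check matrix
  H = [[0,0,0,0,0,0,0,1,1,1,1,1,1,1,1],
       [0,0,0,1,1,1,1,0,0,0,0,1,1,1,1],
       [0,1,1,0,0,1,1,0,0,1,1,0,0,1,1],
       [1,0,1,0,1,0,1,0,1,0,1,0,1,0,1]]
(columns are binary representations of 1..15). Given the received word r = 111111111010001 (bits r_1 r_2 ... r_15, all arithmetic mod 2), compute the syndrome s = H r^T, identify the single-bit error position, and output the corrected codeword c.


s = (0, 1, 0, 1)^T, error position = 5, corrected codeword c = 111101111010001

Compute s = H r^T mod 2 one row at a time:
  s_1 = 1 + 1 + 0 + 1 + 0 + 0 + 0 + 1 = 4 ≡ 0 (mod 2).
  s_2 = 1 + 1 + 1 + 1 + 0 + 0 + 0 + 1 = 5 ≡ 1 (mod 2).
  s_3 = 1 + 1 + 1 + 1 + 0 + 1 + 0 + 1 = 6 ≡ 0 (mod 2).
  s_4 = 1 + 1 + 1 + 1 + 1 + 1 + 0 + 1 = 7 ≡ 1 (mod 2).
s = (0, 1, 0, 1)^T — this equals column 5 of H (binary 0101), so error is at position 5.
Correct: flip bit 5 of r = 111111111010001 to get c = 111101111010001.


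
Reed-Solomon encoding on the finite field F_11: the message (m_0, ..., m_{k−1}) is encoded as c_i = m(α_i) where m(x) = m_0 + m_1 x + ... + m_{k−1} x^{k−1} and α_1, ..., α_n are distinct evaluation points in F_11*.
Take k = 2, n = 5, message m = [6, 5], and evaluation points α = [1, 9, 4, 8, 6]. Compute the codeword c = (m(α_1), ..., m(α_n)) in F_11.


c = [0, 7, 4, 2, 3]

Message polynomial: m(x) = 6 + 5·x (mod 11).
For each evaluation point α_i, compute m(α_i) mod 11:
  α_1 = 1: Horner steps 5 → 0, so m(1) = 0.
  α_2 = 9: Horner steps 5 → 7, so m(9) = 7.
  α_3 = 4: Horner steps 5 → 4, so m(4) = 4.
  α_4 = 8: Horner steps 5 → 2, so m(8) = 2.
  α_5 = 6: Horner steps 5 → 3, so m(6) = 3.
Codeword c = [0, 7, 4, 2, 3] ∈ F_11^5.


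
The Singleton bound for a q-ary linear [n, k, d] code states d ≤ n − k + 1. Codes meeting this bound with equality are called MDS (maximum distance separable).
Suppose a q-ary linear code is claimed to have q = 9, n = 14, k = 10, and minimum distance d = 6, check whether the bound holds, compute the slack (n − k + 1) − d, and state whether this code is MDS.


Singleton RHS = n − k + 1 = 5, slack = -1, bound violated (no such code; not MDS).

Singleton bound: d ≤ n − k + 1.
Here n = 14, k = 10, so n − k + 1 = 5.
Given d = 6, check d ≤ 5: NO.
Slack = (n − k + 1) − d = -1.
The slack is negative: d = 6 exceeds n − k + 1 = 5 by 1, so the Singleton bound is violated and no linear [14, 10, 6]_9 code can exist. In particular it is not MDS (MDS requires d = n − k + 1 exactly).
Description: the claimed parameters are [14, 10, 6]_9; such a code would be impossible (violates the Singleton bound).


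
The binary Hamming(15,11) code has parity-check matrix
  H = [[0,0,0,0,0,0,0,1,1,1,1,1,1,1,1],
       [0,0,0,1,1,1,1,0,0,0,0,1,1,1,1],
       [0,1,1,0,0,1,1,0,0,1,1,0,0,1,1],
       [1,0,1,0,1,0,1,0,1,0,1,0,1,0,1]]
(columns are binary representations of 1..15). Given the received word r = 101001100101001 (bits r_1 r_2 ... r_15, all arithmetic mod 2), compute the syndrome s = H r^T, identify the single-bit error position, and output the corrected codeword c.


s = (1, 0, 1, 0)^T, error position = 10, corrected codeword c = 101001100001001

Compute s = H r^T mod 2 one row at a time:
  s_1 = 0 + 0 + 1 + 0 + 1 + 0 + 0 + 1 = 3 ≡ 1 (mod 2).
  s_2 = 0 + 0 + 1 + 1 + 1 + 0 + 0 + 1 = 4 ≡ 0 (mod 2).
  s_3 = 0 + 1 + 1 + 1 + 1 + 0 + 0 + 1 = 5 ≡ 1 (mod 2).
  s_4 = 1 + 1 + 0 + 1 + 0 + 0 + 0 + 1 = 4 ≡ 0 (mod 2).
s = (1, 0, 1, 0)^T — this equals column 10 of H (binary 1010), so error is at position 10.
Correct: flip bit 10 of r = 101001100101001 to get c = 101001100001001.


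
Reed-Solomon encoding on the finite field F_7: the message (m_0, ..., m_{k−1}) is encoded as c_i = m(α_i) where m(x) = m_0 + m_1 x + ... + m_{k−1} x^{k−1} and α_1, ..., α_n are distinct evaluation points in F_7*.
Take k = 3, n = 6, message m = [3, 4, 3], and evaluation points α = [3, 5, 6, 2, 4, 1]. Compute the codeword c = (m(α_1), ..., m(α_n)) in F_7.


c = [0, 0, 2, 2, 4, 3]

Message polynomial: m(x) = 3 + 4·x + 3·x^2 (mod 7).
For each evaluation point α_i, compute m(α_i) mod 7:
  α_1 = 3: Horner steps 3 → 6 → 0, so m(3) = 0.
  α_2 = 5: Horner steps 3 → 5 → 0, so m(5) = 0.
  α_3 = 6: Horner steps 3 → 1 → 2, so m(6) = 2.
  α_4 = 2: Horner steps 3 → 3 → 2, so m(2) = 2.
  α_5 = 4: Horner steps 3 → 2 → 4, so m(4) = 4.
  α_6 = 1: Horner steps 3 → 0 → 3, so m(1) = 3.
Codeword c = [0, 0, 2, 2, 4, 3] ∈ F_7^6.


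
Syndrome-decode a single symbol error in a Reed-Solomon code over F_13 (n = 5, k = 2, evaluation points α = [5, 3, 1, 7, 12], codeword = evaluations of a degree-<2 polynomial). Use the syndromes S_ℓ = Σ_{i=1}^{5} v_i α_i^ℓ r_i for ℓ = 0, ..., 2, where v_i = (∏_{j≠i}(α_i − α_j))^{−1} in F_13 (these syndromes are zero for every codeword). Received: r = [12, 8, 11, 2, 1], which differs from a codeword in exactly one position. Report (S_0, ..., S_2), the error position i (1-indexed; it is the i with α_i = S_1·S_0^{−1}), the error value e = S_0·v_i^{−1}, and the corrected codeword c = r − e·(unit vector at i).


S = (9, 6, 4), error at position 1, error magnitude e = 7, c = [5, 8, 11, 2, 1].

Step 1: column multipliers v_i = (∏_{j≠i}(α_i − α_j))^{−1} mod 13.
  i = 1 (α = 5): (5−3)(5−1)(5−7)(5−12) = 2·4·(−2)·(−7) = 112 ≡ 8, so v_1 = 8^{−1} = 5 (mod 13).
  i = 2 (α = 3): (3−5)(3−1)(3−7)(3−12) = (−2)·2·(−4)·(−9) = −144 ≡ 12, so v_2 = 12^{−1} = 12 (mod 13).
  i = 3 (α = 1): (1−5)(1−3)(1−7)(1−12) = (−4)·(−2)·(−6)·(−11) = 528 ≡ 8, so v_3 = 8^{−1} = 5 (mod 13).
  i = 4 (α = 7): (7−5)(7−3)(7−1)(7−12) = 2·4·6·(−5) = −240 ≡ 7, so v_4 = 7^{−1} = 2 (mod 13).
  i = 5 (α = 12): (12−5)(12−3)(12−1)(12−7) = 7·9·11·5 = 3465 ≡ 7, so v_5 = 7^{−1} = 2 (mod 13).
  v = [5, 12, 5, 2, 2].
Step 2: syndromes of r = [12, 8, 11, 2, 1] (all sums mod 13).
  S_0 = Σ v_i r_i = 5·12 + 12·8 + 5·11 + 2·2 + 2·1 = 217 ≡ 9.
  S_1 = Σ v_i α_i r_i = 5·5·12 + 12·3·8 + 5·1·11 + 2·7·2 + 2·12·1 = 695 ≡ 6.
  α_i^2 mod 13 = [12, 9, 1, 10, 1].
  S_2 = Σ v_i α_i^2 r_i = 5·12·12 + 12·9·8 + 5·1·11 + 2·10·2 + 2·1·1 = 1681 ≡ 4.
  S = (9, 6, 4) ≠ 0, so r is not a codeword (an error is present).
Step 3: locate the error. For a single error e at position i, S_ℓ = v_i·e·α_i^ℓ, so α_err = S_1/S_0.
  S_0^{−1} = 9^{−1} = 3 (mod 13), so α_err = 6·3 = 18 ≡ 5 = α_1. Error position i = 1.
  Consistency check: S_2/S_1 = 4·11 = 44 ≡ 5 = α_err ✓ (single-error assumption holds).
Step 4: error magnitude e = S_0/v_1 = S_0·∏_{j≠1}(α_1 − α_j) = 9·8 = 72 ≡ 7 (mod 13).
Step 5: correct position 1: c_1 = r_1 − e = 12 − 7 ≡ 5 (mod 13). Hence c = [5, 8, 11, 2, 1].
  Check: interpolating c through the α_i gives m(x) = 6 + 5·x (degree < 2) with m(α_i) = c_i for every i, so c is indeed a codeword.


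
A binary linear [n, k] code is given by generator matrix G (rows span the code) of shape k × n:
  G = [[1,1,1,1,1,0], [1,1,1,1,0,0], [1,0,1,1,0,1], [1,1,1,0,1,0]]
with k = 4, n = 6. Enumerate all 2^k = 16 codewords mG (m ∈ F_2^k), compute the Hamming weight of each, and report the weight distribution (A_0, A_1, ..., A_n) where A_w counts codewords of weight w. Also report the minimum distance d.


Weight distribution: A_0 = 1, A_1 = 2, A_2 = 2, A_3 = 4, A_4 = 5, A_5 = 2. Minimum distance d = 1.

Enumerate all 2^4 = 16 messages m ∈ F_2^4.
For each, compute codeword c = mG in F_2^6, then tally its weight.
  m = 0000 → c = 000000, weight = 0.
  m = 1000 → c = 111110, weight = 5.
  m = 0100 → c = 111100, weight = 4.
  m = 1100 → c = 000010, weight = 1.
  m = 0010 → c = 101101, weight = 4.
  m = 1010 → c = 010011, weight = 3.
  m = 0110 → c = 010001, weight = 2.
  m = 1110 → c = 101111, weight = 5.
  m = 0001 → c = 111010, weight = 4.
  m = 1001 → c = 000100, weight = 1.
  m = 0101 → c = 000110, weight = 2.
  m = 1101 → c = 111000, weight = 3.
  m = 0011 → c = 010111, weight = 4.
  m = 1011 → c = 101001, weight = 3.
  m = 0111 → c = 101011, weight = 4.
  m = 1111 → c = 010101, weight = 3.
Tally weights:
  weight 0: 1 codewords.
  weight 1: 2 codewords.
  weight 2: 2 codewords.
  weight 3: 4 codewords.
  weight 4: 5 codewords.
  weight 5: 2 codewords.
Minimum distance d = smallest w > 0 with A_w > 0 = 1.
Sanity: Σ A_w = 16 = 2^4 = 16 ✓.


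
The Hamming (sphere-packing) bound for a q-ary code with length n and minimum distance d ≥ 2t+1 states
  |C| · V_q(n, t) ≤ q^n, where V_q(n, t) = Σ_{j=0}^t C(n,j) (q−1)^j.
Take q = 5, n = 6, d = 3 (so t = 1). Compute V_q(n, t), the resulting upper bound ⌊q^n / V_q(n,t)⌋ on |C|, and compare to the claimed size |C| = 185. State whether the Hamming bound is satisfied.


V_q(n, t) = 25, q^n = 15625, Hamming bound = 625, |C| = 185 ≤ bound (satisfied).

Step 1: Compute V_q(n, t) = Σ_{j=0}^1 C(n, j) (q−1)^j.
  j = 0: C(6,0)·(4)^0 = 1·1 = 1.
  j = 1: C(6,1)·(4)^1 = 6·4 = 24.
  V_q(n, t) = 1 + 24 = 25.
Step 2: q^n = 5^6 = 15625.
Step 3: Hamming bound ⌊q^n / V_q(n,t)⌋ = ⌊15625/25⌋ = 625.
Step 4: Compare |C| = 185 to 625: satisfied.
The claimed |C| lies below the Hamming bound.


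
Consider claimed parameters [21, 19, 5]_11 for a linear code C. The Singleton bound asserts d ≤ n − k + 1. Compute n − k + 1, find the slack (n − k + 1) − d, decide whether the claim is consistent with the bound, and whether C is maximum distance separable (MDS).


Singleton RHS = n − k + 1 = 3, slack = -2, bound violated (no such code; not MDS).

Singleton bound: d ≤ n − k + 1.
Here n = 21, k = 19, so n − k + 1 = 3.
Given d = 5, check d ≤ 3: NO.
Slack = (n − k + 1) − d = -2.
The slack is negative: d = 5 exceeds n − k + 1 = 3 by 2, so the Singleton bound is violated and no linear [21, 19, 5]_11 code can exist. In particular it is not MDS (MDS requires d = n − k + 1 exactly).
Description: the claimed parameters are [21, 19, 5]_11; such a code would be impossible (violates the Singleton bound).


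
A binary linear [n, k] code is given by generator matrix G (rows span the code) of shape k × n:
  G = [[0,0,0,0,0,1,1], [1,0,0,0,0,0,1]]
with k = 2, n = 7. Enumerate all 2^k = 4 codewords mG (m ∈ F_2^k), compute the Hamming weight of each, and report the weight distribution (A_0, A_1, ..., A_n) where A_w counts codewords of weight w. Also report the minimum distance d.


Weight distribution: A_0 = 1, A_2 = 3. Minimum distance d = 2.

Enumerate all 2^2 = 4 messages m ∈ F_2^2.
For each, compute codeword c = mG in F_2^7, then tally its weight.
  m = 00 → c = 0000000, weight = 0.
  m = 10 → c = 0000011, weight = 2.
  m = 01 → c = 1000001, weight = 2.
  m = 11 → c = 1000010, weight = 2.
Tally weights:
  weight 0: 1 codewords.
  weight 2: 3 codewords.
Minimum distance d = smallest w > 0 with A_w > 0 = 2.
Sanity: Σ A_w = 4 = 2^2 = 4 ✓.


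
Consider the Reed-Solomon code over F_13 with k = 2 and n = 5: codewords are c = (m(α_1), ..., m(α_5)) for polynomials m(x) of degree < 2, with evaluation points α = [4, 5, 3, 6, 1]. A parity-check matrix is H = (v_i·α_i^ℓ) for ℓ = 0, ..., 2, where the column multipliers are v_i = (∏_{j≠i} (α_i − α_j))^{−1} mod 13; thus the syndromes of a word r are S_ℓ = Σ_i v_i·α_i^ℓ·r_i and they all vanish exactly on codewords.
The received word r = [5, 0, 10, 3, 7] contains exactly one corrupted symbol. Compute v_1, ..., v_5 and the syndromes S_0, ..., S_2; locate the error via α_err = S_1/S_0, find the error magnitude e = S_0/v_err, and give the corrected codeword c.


S = (2, 12, 7), error at position 4, error magnitude e = 8, c = [5, 0, 10, 8, 7].

Step 1: column multipliers v_i = (∏_{j≠i}(α_i − α_j))^{−1} mod 13.
  i = 1 (α = 4): (4−5)(4−3)(4−6)(4−1) = (−1)·1·(−2)·3 = 6 ≡ 6, so v_1 = 6^{−1} = 11 (mod 13).
  i = 2 (α = 5): (5−4)(5−3)(5−6)(5−1) = 1·2·(−1)·4 = −8 ≡ 5, so v_2 = 5^{−1} = 8 (mod 13).
  i = 3 (α = 3): (3−4)(3−5)(3−6)(3−1) = (−1)·(−2)·(−3)·2 = −12 ≡ 1, so v_3 = 1^{−1} = 1 (mod 13).
  i = 4 (α = 6): (6−4)(6−5)(6−3)(6−1) = 2·1·3·5 = 30 ≡ 4, so v_4 = 4^{−1} = 10 (mod 13).
  i = 5 (α = 1): (1−4)(1−5)(1−3)(1−6) = (−3)·(−4)·(−2)·(−5) = 120 ≡ 3, so v_5 = 3^{−1} = 9 (mod 13).
  v = [11, 8, 1, 10, 9].
Step 2: syndromes of r = [5, 0, 10, 3, 7] (all sums mod 13).
  S_0 = Σ v_i r_i = 11·5 + 8·0 + 1·10 + 10·3 + 9·7 = 158 ≡ 2.
  S_1 = Σ v_i α_i r_i = 11·4·5 + 8·5·0 + 1·3·10 + 10·6·3 + 9·1·7 = 493 ≡ 12.
  α_i^2 mod 13 = [3, 12, 9, 10, 1].
  S_2 = Σ v_i α_i^2 r_i = 11·3·5 + 8·12·0 + 1·9·10 + 10·10·3 + 9·1·7 = 618 ≡ 7.
  S = (2, 12, 7) ≠ 0, so r is not a codeword (an error is present).
Step 3: locate the error. For a single error e at position i, S_ℓ = v_i·e·α_i^ℓ, so α_err = S_1/S_0.
  S_0^{−1} = 2^{−1} = 7 (mod 13), so α_err = 12·7 = 84 ≡ 6 = α_4. Error position i = 4.
  Consistency check: S_2/S_1 = 7·12 = 84 ≡ 6 = α_err ✓ (single-error assumption holds).
Step 4: error magnitude e = S_0/v_4 = S_0·∏_{j≠4}(α_4 − α_j) = 2·4 = 8 ≡ 8 (mod 13).
Step 5: correct position 4: c_4 = r_4 − e = 3 − 8 ≡ 8 (mod 13). Hence c = [5, 0, 10, 8, 7].
  Check: interpolating c through the α_i gives m(x) = 12 + 8·x (degree < 2) with m(α_i) = c_i for every i, so c is indeed a codeword.


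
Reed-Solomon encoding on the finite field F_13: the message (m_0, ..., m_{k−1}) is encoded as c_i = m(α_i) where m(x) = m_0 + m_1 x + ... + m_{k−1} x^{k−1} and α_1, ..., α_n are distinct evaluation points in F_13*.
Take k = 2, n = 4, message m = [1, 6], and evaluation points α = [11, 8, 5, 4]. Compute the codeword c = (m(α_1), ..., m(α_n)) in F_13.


c = [2, 10, 5, 12]

Message polynomial: m(x) = 1 + 6·x (mod 13).
For each evaluation point α_i, compute m(α_i) mod 13:
  α_1 = 11: Horner steps 6 → 2, so m(11) = 2.
  α_2 = 8: Horner steps 6 → 10, so m(8) = 10.
  α_3 = 5: Horner steps 6 → 5, so m(5) = 5.
  α_4 = 4: Horner steps 6 → 12, so m(4) = 12.
Codeword c = [2, 10, 5, 12] ∈ F_13^4.


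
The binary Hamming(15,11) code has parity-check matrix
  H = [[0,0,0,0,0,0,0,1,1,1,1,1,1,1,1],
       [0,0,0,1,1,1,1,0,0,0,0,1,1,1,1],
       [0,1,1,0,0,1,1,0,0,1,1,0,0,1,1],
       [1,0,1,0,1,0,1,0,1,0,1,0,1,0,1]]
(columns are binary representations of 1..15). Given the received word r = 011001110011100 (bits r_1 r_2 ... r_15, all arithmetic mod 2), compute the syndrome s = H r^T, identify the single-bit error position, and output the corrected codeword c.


s = (0, 0, 1, 0)^T, error position = 2, corrected codeword c = 001001110011100

Compute s = H r^T mod 2 one row at a time:
  s_1 = 1 + 0 + 0 + 1 + 1 + 1 + 0 + 0 = 4 ≡ 0 (mod 2).
  s_2 = 0 + 0 + 1 + 1 + 1 + 1 + 0 + 0 = 4 ≡ 0 (mod 2).
  s_3 = 1 + 1 + 1 + 1 + 0 + 1 + 0 + 0 = 5 ≡ 1 (mod 2).
  s_4 = 0 + 1 + 0 + 1 + 0 + 1 + 1 + 0 = 4 ≡ 0 (mod 2).
s = (0, 0, 1, 0)^T — this equals column 2 of H (binary 0010), so error is at position 2.
Correct: flip bit 2 of r = 011001110011100 to get c = 001001110011100.


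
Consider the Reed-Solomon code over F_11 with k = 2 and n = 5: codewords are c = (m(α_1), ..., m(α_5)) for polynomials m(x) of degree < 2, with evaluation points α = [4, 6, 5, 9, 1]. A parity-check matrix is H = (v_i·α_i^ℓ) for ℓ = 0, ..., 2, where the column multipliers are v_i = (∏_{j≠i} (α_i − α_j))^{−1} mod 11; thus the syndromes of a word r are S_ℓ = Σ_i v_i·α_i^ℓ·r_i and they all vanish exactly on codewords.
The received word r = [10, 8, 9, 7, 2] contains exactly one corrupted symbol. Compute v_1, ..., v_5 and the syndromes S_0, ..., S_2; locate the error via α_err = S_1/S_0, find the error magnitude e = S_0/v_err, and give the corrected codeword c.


S = (5, 1, 9), error at position 4, error magnitude e = 2, c = [10, 8, 9, 5, 2].

Step 1: column multipliers v_i = (∏_{j≠i}(α_i − α_j))^{−1} mod 11.
  i = 1 (α = 4): (4−6)(4−5)(4−9)(4−1) = (−2)·(−1)·(−5)·3 = −30 ≡ 3, so v_1 = 3^{−1} = 4 (mod 11).
  i = 2 (α = 6): (6−4)(6−5)(6−9)(6−1) = 2·1·(−3)·5 = −30 ≡ 3, so v_2 = 3^{−1} = 4 (mod 11).
  i = 3 (α = 5): (5−4)(5−6)(5−9)(5−1) = 1·(−1)·(−4)·4 = 16 ≡ 5, so v_3 = 5^{−1} = 9 (mod 11).
  i = 4 (α = 9): (9−4)(9−6)(9−5)(9−1) = 5·3·4·8 = 480 ≡ 7, so v_4 = 7^{−1} = 8 (mod 11).
  i = 5 (α = 1): (1−4)(1−6)(1−5)(1−9) = (−3)·(−5)·(−4)·(−8) = 480 ≡ 7, so v_5 = 7^{−1} = 8 (mod 11).
  v = [4, 4, 9, 8, 8].
Step 2: syndromes of r = [10, 8, 9, 7, 2] (all sums mod 11).
  S_0 = Σ v_i r_i = 4·10 + 4·8 + 9·9 + 8·7 + 8·2 = 225 ≡ 5.
  S_1 = Σ v_i α_i r_i = 4·4·10 + 4·6·8 + 9·5·9 + 8·9·7 + 8·1·2 = 1277 ≡ 1.
  α_i^2 mod 11 = [5, 3, 3, 4, 1].
  S_2 = Σ v_i α_i^2 r_i = 4·5·10 + 4·3·8 + 9·3·9 + 8·4·7 + 8·1·2 = 779 ≡ 9.
  S = (5, 1, 9) ≠ 0, so r is not a codeword (an error is present).
Step 3: locate the error. For a single error e at position i, S_ℓ = v_i·e·α_i^ℓ, so α_err = S_1/S_0.
  S_0^{−1} = 5^{−1} = 9 (mod 11), so α_err = 1·9 = 9 ≡ 9 = α_4. Error position i = 4.
  Consistency check: S_2/S_1 = 9·1 = 9 ≡ 9 = α_err ✓ (single-error assumption holds).
Step 4: error magnitude e = S_0/v_4 = S_0·∏_{j≠4}(α_4 − α_j) = 5·7 = 35 ≡ 2 (mod 11).
Step 5: correct position 4: c_4 = r_4 − e = 7 − 2 ≡ 5 (mod 11). Hence c = [10, 8, 9, 5, 2].
  Check: interpolating c through the α_i gives m(x) = 3 + 10·x (degree < 2) with m(α_i) = c_i for every i, so c is indeed a codeword.


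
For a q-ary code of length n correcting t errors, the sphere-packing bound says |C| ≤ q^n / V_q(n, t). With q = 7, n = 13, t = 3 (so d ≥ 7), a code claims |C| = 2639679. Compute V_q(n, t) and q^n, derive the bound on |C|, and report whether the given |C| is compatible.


V_q(n, t) = 64663, q^n = 96889010407, Hamming bound = 1498368, |C| = 2639679 > bound (violated).

Step 1: Compute V_q(n, t) = Σ_{j=0}^3 C(n, j) (q−1)^j.
  j = 0: C(13,0)·(6)^0 = 1·1 = 1.
  j = 1: C(13,1)·(6)^1 = 13·6 = 78.
  j = 2: C(13,2)·(6)^2 = 78·36 = 2808.
  j = 3: C(13,3)·(6)^3 = 286·216 = 61776.
  V_q(n, t) = 1 + 78 + 2808 + 61776 = 64663.
Step 2: q^n = 7^13 = 96889010407.
Step 3: Hamming bound ⌊q^n / V_q(n,t)⌋ = ⌊96889010407/64663⌋ = 1498368.
Step 4: Compare |C| = 2639679 to 1498368: violated.
The claimed |C| lies above the Hamming bound, so no 7-ary code of length 13 with d ≥ 7 can have 2639679 codewords.


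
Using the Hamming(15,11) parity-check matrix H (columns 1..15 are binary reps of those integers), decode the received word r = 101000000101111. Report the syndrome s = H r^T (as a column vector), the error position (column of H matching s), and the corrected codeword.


s = (1, 0, 0, 0)^T, error position = 8, corrected codeword c = 101000010101111

Compute s = H r^T mod 2 one row at a time:
  s_1 = 0 + 0 + 1 + 0 + 1 + 1 + 1 + 1 = 5 ≡ 1 (mod 2).
  s_2 = 0 + 0 + 0 + 0 + 1 + 1 + 1 + 1 = 4 ≡ 0 (mod 2).
  s_3 = 0 + 1 + 0 + 0 + 1 + 0 + 1 + 1 = 4 ≡ 0 (mod 2).
  s_4 = 1 + 1 + 0 + 0 + 0 + 0 + 1 + 1 = 4 ≡ 0 (mod 2).
s = (1, 0, 0, 0)^T — this equals column 8 of H (binary 1000), so error is at position 8.
Correct: flip bit 8 of r = 101000000101111 to get c = 101000010101111.


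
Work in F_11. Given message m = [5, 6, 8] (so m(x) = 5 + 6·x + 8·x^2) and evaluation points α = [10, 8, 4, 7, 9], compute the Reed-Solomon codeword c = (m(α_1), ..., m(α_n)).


c = [7, 4, 3, 10, 3]

Message polynomial: m(x) = 5 + 6·x + 8·x^2 (mod 11).
For each evaluation point α_i, compute m(α_i) mod 11:
  α_1 = 10: Horner steps 8 → 9 → 7, so m(10) = 7.
  α_2 = 8: Horner steps 8 → 4 → 4, so m(8) = 4.
  α_3 = 4: Horner steps 8 → 5 → 3, so m(4) = 3.
  α_4 = 7: Horner steps 8 → 7 → 10, so m(7) = 10.
  α_5 = 9: Horner steps 8 → 1 → 3, so m(9) = 3.
Codeword c = [7, 4, 3, 10, 3] ∈ F_11^5.


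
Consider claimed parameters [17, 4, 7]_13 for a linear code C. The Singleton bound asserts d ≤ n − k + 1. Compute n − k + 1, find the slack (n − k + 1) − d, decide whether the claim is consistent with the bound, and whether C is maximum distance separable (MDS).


Singleton RHS = n − k + 1 = 14, slack = 7, bound satisfied, not MDS.

Singleton bound: d ≤ n − k + 1.
Here n = 17, k = 4, so n − k + 1 = 14.
Given d = 7, check d ≤ 14: YES.
Slack = (n − k + 1) − d = 7.
The code is NOT MDS (slack = 7 > 0).
Description: the claimed parameters are [17, 4, 7]_13; such a code would be non-MDS.


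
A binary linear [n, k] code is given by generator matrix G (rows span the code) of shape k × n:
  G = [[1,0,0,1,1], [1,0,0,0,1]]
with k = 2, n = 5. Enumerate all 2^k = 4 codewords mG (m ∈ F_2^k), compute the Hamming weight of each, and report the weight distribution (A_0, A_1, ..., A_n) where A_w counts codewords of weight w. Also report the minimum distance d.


Weight distribution: A_0 = 1, A_1 = 1, A_2 = 1, A_3 = 1. Minimum distance d = 1.

Enumerate all 2^2 = 4 messages m ∈ F_2^2.
For each, compute codeword c = mG in F_2^5, then tally its weight.
  m = 00 → c = 00000, weight = 0.
  m = 10 → c = 10011, weight = 3.
  m = 01 → c = 10001, weight = 2.
  m = 11 → c = 00010, weight = 1.
Tally weights:
  weight 0: 1 codewords.
  weight 1: 1 codewords.
  weight 2: 1 codewords.
  weight 3: 1 codewords.
Minimum distance d = smallest w > 0 with A_w > 0 = 1.
Sanity: Σ A_w = 4 = 2^2 = 4 ✓.


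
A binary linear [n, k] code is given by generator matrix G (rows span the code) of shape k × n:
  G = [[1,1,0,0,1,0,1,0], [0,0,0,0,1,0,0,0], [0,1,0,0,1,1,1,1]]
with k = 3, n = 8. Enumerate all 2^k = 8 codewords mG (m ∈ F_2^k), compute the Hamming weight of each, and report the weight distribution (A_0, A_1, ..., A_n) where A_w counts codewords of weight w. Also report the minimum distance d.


Weight distribution: A_0 = 1, A_1 = 1, A_3 = 2, A_4 = 3, A_5 = 1. Minimum distance d = 1.

Enumerate all 2^3 = 8 messages m ∈ F_2^3.
For each, compute codeword c = mG in F_2^8, then tally its weight.
  m = 000 → c = 00000000, weight = 0.
  m = 100 → c = 11001010, weight = 4.
  m = 010 → c = 00001000, weight = 1.
  m = 110 → c = 11000010, weight = 3.
  m = 001 → c = 01001111, weight = 5.
  m = 101 → c = 10000101, weight = 3.
  m = 011 → c = 01000111, weight = 4.
  m = 111 → c = 10001101, weight = 4.
Tally weights:
  weight 0: 1 codewords.
  weight 1: 1 codewords.
  weight 3: 2 codewords.
  weight 4: 3 codewords.
  weight 5: 1 codewords.
Minimum distance d = smallest w > 0 with A_w > 0 = 1.
Sanity: Σ A_w = 8 = 2^3 = 8 ✓.


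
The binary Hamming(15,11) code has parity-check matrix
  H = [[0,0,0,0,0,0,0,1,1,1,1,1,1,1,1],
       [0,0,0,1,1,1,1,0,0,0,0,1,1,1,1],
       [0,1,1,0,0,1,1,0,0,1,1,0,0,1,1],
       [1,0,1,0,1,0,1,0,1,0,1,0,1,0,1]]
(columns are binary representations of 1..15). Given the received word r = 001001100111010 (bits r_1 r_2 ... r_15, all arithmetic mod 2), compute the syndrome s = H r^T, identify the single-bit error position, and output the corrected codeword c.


s = (0, 0, 0, 1)^T, error position = 1, corrected codeword c = 101001100111010

Compute s = H r^T mod 2 one row at a time:
  s_1 = 0 + 0 + 1 + 1 + 1 + 0 + 1 + 0 = 4 ≡ 0 (mod 2).
  s_2 = 0 + 0 + 1 + 1 + 1 + 0 + 1 + 0 = 4 ≡ 0 (mod 2).
  s_3 = 0 + 1 + 1 + 1 + 1 + 1 + 1 + 0 = 6 ≡ 0 (mod 2).
  s_4 = 0 + 1 + 0 + 1 + 0 + 1 + 0 + 0 = 3 ≡ 1 (mod 2).
s = (0, 0, 0, 1)^T — this equals column 1 of H (binary 0001), so error is at position 1.
Correct: flip bit 1 of r = 001001100111010 to get c = 101001100111010.


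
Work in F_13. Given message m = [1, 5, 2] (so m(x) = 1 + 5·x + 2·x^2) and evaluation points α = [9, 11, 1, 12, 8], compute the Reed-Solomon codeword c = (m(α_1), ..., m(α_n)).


c = [0, 12, 8, 11, 0]

Message polynomial: m(x) = 1 + 5·x + 2·x^2 (mod 13).
For each evaluation point α_i, compute m(α_i) mod 13:
  α_1 = 9: Horner steps 2 → 10 → 0, so m(9) = 0.
  α_2 = 11: Horner steps 2 → 1 → 12, so m(11) = 12.
  α_3 = 1: Horner steps 2 → 7 → 8, so m(1) = 8.
  α_4 = 12: Horner steps 2 → 3 → 11, so m(12) = 11.
  α_5 = 8: Horner steps 2 → 8 → 0, so m(8) = 0.
Codeword c = [0, 12, 8, 11, 0] ∈ F_13^5.


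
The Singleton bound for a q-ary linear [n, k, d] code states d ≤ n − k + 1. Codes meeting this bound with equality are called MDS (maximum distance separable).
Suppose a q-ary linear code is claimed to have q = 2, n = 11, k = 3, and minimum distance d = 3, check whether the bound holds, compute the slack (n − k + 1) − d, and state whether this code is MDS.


Singleton RHS = n − k + 1 = 9, slack = 6, bound satisfied, not MDS.

Singleton bound: d ≤ n − k + 1.
Here n = 11, k = 3, so n − k + 1 = 9.
Given d = 3, check d ≤ 9: YES.
Slack = (n − k + 1) − d = 6.
The code is NOT MDS (slack = 6 > 0).
Description: the claimed parameters are [11, 3, 3]_2; such a code would be non-MDS.


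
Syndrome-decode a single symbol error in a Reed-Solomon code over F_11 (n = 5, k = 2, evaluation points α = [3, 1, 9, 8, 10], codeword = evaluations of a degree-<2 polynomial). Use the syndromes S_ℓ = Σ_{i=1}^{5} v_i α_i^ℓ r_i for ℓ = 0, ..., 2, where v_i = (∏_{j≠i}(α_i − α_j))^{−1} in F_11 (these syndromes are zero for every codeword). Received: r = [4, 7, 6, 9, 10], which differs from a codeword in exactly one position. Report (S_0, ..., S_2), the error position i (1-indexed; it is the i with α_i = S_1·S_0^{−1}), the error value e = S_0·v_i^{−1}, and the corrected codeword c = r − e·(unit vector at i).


S = (10, 3, 2), error at position 4, error magnitude e = 7, c = [4, 7, 6, 2, 10].

Step 1: column multipliers v_i = (∏_{j≠i}(α_i − α_j))^{−1} mod 11.
  i = 1 (α = 3): (3−1)(3−9)(3−8)(3−10) = 2·(−6)·(−5)·(−7) = −420 ≡ 9, so v_1 = 9^{−1} = 5 (mod 11).
  i = 2 (α = 1): (1−3)(1−9)(1−8)(1−10) = (−2)·(−8)·(−7)·(−9) = 1008 ≡ 7, so v_2 = 7^{−1} = 8 (mod 11).
  i = 3 (α = 9): (9−3)(9−1)(9−8)(9−10) = 6·8·1·(−1) = −48 ≡ 7, so v_3 = 7^{−1} = 8 (mod 11).
  i = 4 (α = 8): (8−3)(8−1)(8−9)(8−10) = 5·7·(−1)·(−2) = 70 ≡ 4, so v_4 = 4^{−1} = 3 (mod 11).
  i = 5 (α = 10): (10−3)(10−1)(10−9)(10−8) = 7·9·1·2 = 126 ≡ 5, so v_5 = 5^{−1} = 9 (mod 11).
  v = [5, 8, 8, 3, 9].
Step 2: syndromes of r = [4, 7, 6, 9, 10] (all sums mod 11).
  S_0 = Σ v_i r_i = 5·4 + 8·7 + 8·6 + 3·9 + 9·10 = 241 ≡ 10.
  S_1 = Σ v_i α_i r_i = 5·3·4 + 8·1·7 + 8·9·6 + 3·8·9 + 9·10·10 = 1664 ≡ 3.
  α_i^2 mod 11 = [9, 1, 4, 9, 1].
  S_2 = Σ v_i α_i^2 r_i = 5·9·4 + 8·1·7 + 8·4·6 + 3·9·9 + 9·1·10 = 761 ≡ 2.
  S = (10, 3, 2) ≠ 0, so r is not a codeword (an error is present).
Step 3: locate the error. For a single error e at position i, S_ℓ = v_i·e·α_i^ℓ, so α_err = S_1/S_0.
  S_0^{−1} = 10^{−1} = 10 (mod 11), so α_err = 3·10 = 30 ≡ 8 = α_4. Error position i = 4.
  Consistency check: S_2/S_1 = 2·4 = 8 ≡ 8 = α_err ✓ (single-error assumption holds).
Step 4: error magnitude e = S_0/v_4 = S_0·∏_{j≠4}(α_4 − α_j) = 10·4 = 40 ≡ 7 (mod 11).
Step 5: correct position 4: c_4 = r_4 − e = 9 − 7 ≡ 2 (mod 11). Hence c = [4, 7, 6, 2, 10].
  Check: interpolating c through the α_i gives m(x) = 3 + 4·x (degree < 2) with m(α_i) = c_i for every i, so c is indeed a codeword.


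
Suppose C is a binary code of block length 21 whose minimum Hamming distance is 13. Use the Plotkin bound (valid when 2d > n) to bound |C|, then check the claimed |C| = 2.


Plotkin bound M ≤ 4; given |C| = 2 ≤ bound (satisfied).

Check applicability: 2d = 26, n = 21.
2d − n = 5 > 0, so Plotkin applies.
Compute d/(2d−n) = 13/5 ≈ 2.6000.
⌊d/(2d−n)⌋ = 2.
Plotkin bound: M ≤ 2·2 = 4.
Given |C| = 2, check: satisfied.
This |C| is below the Plotkin bound.


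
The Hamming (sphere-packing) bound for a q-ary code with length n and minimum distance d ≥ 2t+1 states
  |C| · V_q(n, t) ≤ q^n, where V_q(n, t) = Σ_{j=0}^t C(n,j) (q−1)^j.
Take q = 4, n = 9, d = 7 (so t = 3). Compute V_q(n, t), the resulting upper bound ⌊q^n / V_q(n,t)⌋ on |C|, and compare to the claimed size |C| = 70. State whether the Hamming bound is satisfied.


V_q(n, t) = 2620, q^n = 262144, Hamming bound = 100, |C| = 70 ≤ bound (satisfied).

Step 1: Compute V_q(n, t) = Σ_{j=0}^3 C(n, j) (q−1)^j.
  j = 0: C(9,0)·(3)^0 = 1·1 = 1.
  j = 1: C(9,1)·(3)^1 = 9·3 = 27.
  j = 2: C(9,2)·(3)^2 = 36·9 = 324.
  j = 3: C(9,3)·(3)^3 = 84·27 = 2268.
  V_q(n, t) = 1 + 27 + 324 + 2268 = 2620.
Step 2: q^n = 4^9 = 262144.
Step 3: Hamming bound ⌊q^n / V_q(n,t)⌋ = ⌊262144/2620⌋ = 100.
Step 4: Compare |C| = 70 to 100: satisfied.
The claimed |C| lies below the Hamming bound.


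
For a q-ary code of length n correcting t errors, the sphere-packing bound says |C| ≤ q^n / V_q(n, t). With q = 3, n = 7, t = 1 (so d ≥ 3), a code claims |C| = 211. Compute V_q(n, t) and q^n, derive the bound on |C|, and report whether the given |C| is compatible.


V_q(n, t) = 15, q^n = 2187, Hamming bound = 145, |C| = 211 > bound (violated).

Step 1: Compute V_q(n, t) = Σ_{j=0}^1 C(n, j) (q−1)^j.
  j = 0: C(7,0)·(2)^0 = 1·1 = 1.
  j = 1: C(7,1)·(2)^1 = 7·2 = 14.
  V_q(n, t) = 1 + 14 = 15.
Step 2: q^n = 3^7 = 2187.
Step 3: Hamming bound ⌊q^n / V_q(n,t)⌋ = ⌊2187/15⌋ = 145.
Step 4: Compare |C| = 211 to 145: violated.
The claimed |C| lies above the Hamming bound, so no 3-ary code of length 7 with d ≥ 3 can have 211 codewords.


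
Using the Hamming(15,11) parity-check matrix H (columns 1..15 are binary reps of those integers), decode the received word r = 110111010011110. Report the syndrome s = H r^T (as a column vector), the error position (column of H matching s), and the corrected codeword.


s = (1, 0, 0, 0)^T, error position = 8, corrected codeword c = 110111000011110

Compute s = H r^T mod 2 one row at a time:
  s_1 = 1 + 0 + 0 + 1 + 1 + 1 + 1 + 0 = 5 ≡ 1 (mod 2).
  s_2 = 1 + 1 + 1 + 0 + 1 + 1 + 1 + 0 = 6 ≡ 0 (mod 2).
  s_3 = 1 + 0 + 1 + 0 + 0 + 1 + 1 + 0 = 4 ≡ 0 (mod 2).
  s_4 = 1 + 0 + 1 + 0 + 0 + 1 + 1 + 0 = 4 ≡ 0 (mod 2).
s = (1, 0, 0, 0)^T — this equals column 8 of H (binary 1000), so error is at position 8.
Correct: flip bit 8 of r = 110111010011110 to get c = 110111000011110.


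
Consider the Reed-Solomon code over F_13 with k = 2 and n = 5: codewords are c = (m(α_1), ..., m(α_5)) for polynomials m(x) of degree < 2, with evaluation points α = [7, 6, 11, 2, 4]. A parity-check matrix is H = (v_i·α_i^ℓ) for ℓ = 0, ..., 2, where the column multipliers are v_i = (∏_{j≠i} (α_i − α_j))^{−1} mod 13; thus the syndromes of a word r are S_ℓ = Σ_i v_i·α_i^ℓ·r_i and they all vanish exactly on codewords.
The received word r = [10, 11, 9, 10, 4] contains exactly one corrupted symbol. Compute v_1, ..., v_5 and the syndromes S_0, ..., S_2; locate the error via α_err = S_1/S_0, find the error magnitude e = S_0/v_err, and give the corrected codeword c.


S = (3, 8, 4), error at position 1, error magnitude e = 2, c = [8, 11, 9, 10, 4].

Step 1: column multipliers v_i = (∏_{j≠i}(α_i − α_j))^{−1} mod 13.
  i = 1 (α = 7): (7−6)(7−11)(7−2)(7−4) = 1·(−4)·5·3 = −60 ≡ 5, so v_1 = 5^{−1} = 8 (mod 13).
  i = 2 (α = 6): (6−7)(6−11)(6−2)(6−4) = (−1)·(−5)·4·2 = 40 ≡ 1, so v_2 = 1^{−1} = 1 (mod 13).
  i = 3 (α = 11): (11−7)(11−6)(11−2)(11−4) = 4·5·9·7 = 1260 ≡ 12, so v_3 = 12^{−1} = 12 (mod 13).
  i = 4 (α = 2): (2−7)(2−6)(2−11)(2−4) = (−5)·(−4)·(−9)·(−2) = 360 ≡ 9, so v_4 = 9^{−1} = 3 (mod 13).
  i = 5 (α = 4): (4−7)(4−6)(4−11)(4−2) = (−3)·(−2)·(−7)·2 = −84 ≡ 7, so v_5 = 7^{−1} = 2 (mod 13).
  v = [8, 1, 12, 3, 2].
Step 2: syndromes of r = [10, 11, 9, 10, 4] (all sums mod 13).
  S_0 = Σ v_i r_i = 8·10 + 1·11 + 12·9 + 3·10 + 2·4 = 237 ≡ 3.
  S_1 = Σ v_i α_i r_i = 8·7·10 + 1·6·11 + 12·11·9 + 3·2·10 + 2·4·4 = 1906 ≡ 8.
  α_i^2 mod 13 = [10, 10, 4, 4, 3].
  S_2 = Σ v_i α_i^2 r_i = 8·10·10 + 1·10·11 + 12·4·9 + 3·4·10 + 2·3·4 = 1486 ≡ 4.
  S = (3, 8, 4) ≠ 0, so r is not a codeword (an error is present).
Step 3: locate the error. For a single error e at position i, S_ℓ = v_i·e·α_i^ℓ, so α_err = S_1/S_0.
  S_0^{−1} = 3^{−1} = 9 (mod 13), so α_err = 8·9 = 72 ≡ 7 = α_1. Error position i = 1.
  Consistency check: S_2/S_1 = 4·5 = 20 ≡ 7 = α_err ✓ (single-error assumption holds).
Step 4: error magnitude e = S_0/v_1 = S_0·∏_{j≠1}(α_1 − α_j) = 3·5 = 15 ≡ 2 (mod 13).
Step 5: correct position 1: c_1 = r_1 − e = 10 − 2 ≡ 8 (mod 13). Hence c = [8, 11, 9, 10, 4].
  Check: interpolating c through the α_i gives m(x) = 3 + 10·x (degree < 2) with m(α_i) = c_i for every i, so c is indeed a codeword.


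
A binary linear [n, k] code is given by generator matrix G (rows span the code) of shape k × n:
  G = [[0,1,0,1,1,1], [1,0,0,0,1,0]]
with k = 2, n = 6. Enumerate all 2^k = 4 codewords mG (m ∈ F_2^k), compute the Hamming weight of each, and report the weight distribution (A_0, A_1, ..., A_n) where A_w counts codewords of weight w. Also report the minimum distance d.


Weight distribution: A_0 = 1, A_2 = 1, A_4 = 2. Minimum distance d = 2.

Enumerate all 2^2 = 4 messages m ∈ F_2^2.
For each, compute codeword c = mG in F_2^6, then tally its weight.
  m = 00 → c = 000000, weight = 0.
  m = 10 → c = 010111, weight = 4.
  m = 01 → c = 100010, weight = 2.
  m = 11 → c = 110101, weight = 4.
Tally weights:
  weight 0: 1 codewords.
  weight 2: 1 codewords.
  weight 4: 2 codewords.
Minimum distance d = smallest w > 0 with A_w > 0 = 2.
Sanity: Σ A_w = 4 = 2^2 = 4 ✓.


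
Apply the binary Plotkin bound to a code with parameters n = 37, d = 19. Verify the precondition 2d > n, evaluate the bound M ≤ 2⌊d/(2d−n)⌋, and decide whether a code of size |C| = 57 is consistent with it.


Plotkin bound M ≤ 38; given |C| = 57 > bound (violated).

Check applicability: 2d = 38, n = 37.
2d − n = 1 > 0, so Plotkin applies.
Compute d/(2d−n) = 19/1 ≈ 19.0000.
⌊d/(2d−n)⌋ = 19.
Plotkin bound: M ≤ 2·19 = 38.
Given |C| = 57, check: VIOLATED.
This |C| is above the Plotkin bound, so no binary code with n = 37, d = 19 and 57 codewords exists.


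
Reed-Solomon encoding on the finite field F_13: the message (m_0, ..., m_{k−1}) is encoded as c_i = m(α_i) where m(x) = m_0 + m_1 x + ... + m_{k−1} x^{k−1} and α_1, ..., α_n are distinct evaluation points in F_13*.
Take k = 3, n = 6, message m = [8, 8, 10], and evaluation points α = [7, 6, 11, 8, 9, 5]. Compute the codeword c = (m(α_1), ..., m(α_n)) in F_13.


c = [8, 0, 6, 10, 6, 12]

Message polynomial: m(x) = 8 + 8·x + 10·x^2 (mod 13).
For each evaluation point α_i, compute m(α_i) mod 13:
  α_1 = 7: Horner steps 10 → 0 → 8, so m(7) = 8.
  α_2 = 6: Horner steps 10 → 3 → 0, so m(6) = 0.
  α_3 = 11: Horner steps 10 → 1 → 6, so m(11) = 6.
  α_4 = 8: Horner steps 10 → 10 → 10, so m(8) = 10.
  α_5 = 9: Horner steps 10 → 7 → 6, so m(9) = 6.
  α_6 = 5: Horner steps 10 → 6 → 12, so m(5) = 12.
Codeword c = [8, 0, 6, 10, 6, 12] ∈ F_13^6.
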